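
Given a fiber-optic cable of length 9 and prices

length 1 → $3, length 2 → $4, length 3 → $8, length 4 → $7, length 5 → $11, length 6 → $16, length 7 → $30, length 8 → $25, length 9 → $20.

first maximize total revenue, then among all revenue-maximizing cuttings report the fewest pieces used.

Let r[k] be the best obtainable value from length k. For each k, try every first piece i and keep the best of price[i] + r[k−i].
r[1] = 3
r[2] = 6  (first piece 1, then r[1]=3)
r[3] = 9  (first piece 1, then r[2]=6)
r[4] = 12  (first piece 1, then r[3]=9)
r[5] = 15  (first piece 1, then r[4]=12)
r[6] = 18  (first piece 1, then r[5]=15)
r[7] = 30
r[8] = 33  (first piece 1, then r[7]=30)
r[9] = 36  (first piece 1, then r[8]=33)
Maximum revenue is $36.
Now minimize piece count subject to staying optimal: for each k, pieces[k] = 1 + min over i with p[i]+r[k−i]=r[k] of pieces[k−i].
pieces[6] = 6
pieces[7] = 1
pieces[8] = 2
pieces[9] = 3

3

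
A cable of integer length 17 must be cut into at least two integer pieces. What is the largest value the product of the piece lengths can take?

486

Let m[k] be the best product for length k (with at least one cut). For each first piece i, the rest contributes max(k−i, m[k−i]).
m[2] = 1×max(1,0) = 1×1 = 1
m[3] = max(1×2, 2×1) = 2
m[4] = max(1×3, 2×2, 3×1) = 4
m[5] = max(1×4, 2×3, 3×2, 4×1) = 6
m[6] = max(1×6, 2×4, 3×3, 4×2, 5×1) = 9
m[7] = max(1×9, 2×6, 3×4, 4×3, 5×2, 6×1) = 12
m[8] = max(1×12, 2×9, 3×6, …, 6×2, 7×1) = 18
m[9] = max(1×18, 2×12, 3×9, …, 7×2, 8×1) = 27
m[10] = max(1×27, 2×18, 3×12, …, 8×2, 9×1) = 36
m[11] = max(1×36, 2×27, 3×18, …, 9×2, 10×1) = 54
m[12] = max(1×54, 2×36, 3×27, …, 10×2, 11×1) = 81
m[13] = max(1×81, 2×54, 3×36, …, 11×2, 12×1) = 108
m[14] = max(1×108, 2×81, 3×54, …, 12×2, 13×1) = 162
m[15] = max(1×162, 2×108, 3×81, …, 13×2, 14×1) = 243
m[16] = max(1×243, 2×162, 3×108, …, 14×2, 15×1) = 324
m[17] = max(1×324, 2×243, 3×162, …, 15×2, 16×1) = 486
One optimal split: 3 + 3 + 3 + 3 + 3 + 2; product 3×3×3×3×3×2 = 486.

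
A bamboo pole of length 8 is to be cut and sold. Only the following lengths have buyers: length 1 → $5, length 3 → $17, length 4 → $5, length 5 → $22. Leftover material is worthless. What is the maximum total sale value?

44

Let r[k] be the best obtainable value from length k. For each k, try every first piece i and keep the best of price[i] + r[k−i].
r[1] = 5
r[2] = 10  (first piece 1, then r[1]=5)
r[3] = 17
r[4] = 22  (first piece 1, then r[3]=17)
r[5] = 27  (first piece 1, then r[4]=22)
r[6] = 34  (first piece 3, then r[3]=17)
r[7] = 39  (first piece 1, then r[6]=34)
r[8] = 44  (first piece 1, then r[7]=39)
One optimal cutting: 3 + 3 + 1 + 1 → $44.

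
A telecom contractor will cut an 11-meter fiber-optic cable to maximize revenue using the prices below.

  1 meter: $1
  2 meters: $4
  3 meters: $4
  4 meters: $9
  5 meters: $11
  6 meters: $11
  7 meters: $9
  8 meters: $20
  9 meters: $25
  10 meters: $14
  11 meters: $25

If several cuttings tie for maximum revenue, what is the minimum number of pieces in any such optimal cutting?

Consider every possible first cut. r[k] is the best of p[i]+r[k−i] over all sellable i≤k.
r[1] = 1
r[2] = max(1+1, 4+0) = 4
r[3] = max(1+4, 4+1, 4+0) = 5
r[4] = max(1+5, 4+4, 4+1, 9+0) = 9
r[5] = max(1+9, 4+5, 4+4, 9+1, 11+0) = 11
r[6] = max(1+11, 4+9, 4+5, 9+4, 11+1, 11+0) = 13
r[7] = max(1+13, 4+11, 4+9, …, 11+1, 9+0) = 15
r[8] = max(1+15, 4+13, 4+11, …, 9+1, 20+0) = 20
r[9] = max(1+20, 4+15, 4+13, …, 20+1, 25+0) = 25
r[10] = max(1+25, 4+20, 4+15, …, 25+1, 14+0) = 26
r[11] = max(1+26, 4+25, 4+20, …, 14+1, 25+0) = 29
Maximum revenue is $29.
Now minimize piece count subject to staying optimal: for each k, pieces[k] = 1 + min over i with p[i]+r[k−i]=r[k] of pieces[k−i].
pieces[8] = 1
pieces[9] = 1
pieces[10] = 2
pieces[11] = 2

2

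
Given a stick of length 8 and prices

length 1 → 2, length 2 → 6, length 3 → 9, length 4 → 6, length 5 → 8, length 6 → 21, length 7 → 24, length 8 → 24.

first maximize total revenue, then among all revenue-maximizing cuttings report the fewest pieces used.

2

Consider every possible first cut. r[k] is the best of p[i]+r[k−i] over all sellable i≤k.
r[1] = 2
r[2] = 6
r[3] = 9
r[4] = 12  (first piece 2, then r[2]=6)
r[5] = 15  (first piece 2, then r[3]=9)
r[6] = 21
r[7] = 24
r[8] = 27  (first piece 2, then r[6]=21)
Maximum revenue is 27.
Now minimize piece count subject to staying optimal: for each k, pieces[k] = 1 + min over i with p[i]+r[k−i]=r[k] of pieces[k−i].
pieces[5] = 2
pieces[6] = 1
pieces[7] = 1
pieces[8] = 2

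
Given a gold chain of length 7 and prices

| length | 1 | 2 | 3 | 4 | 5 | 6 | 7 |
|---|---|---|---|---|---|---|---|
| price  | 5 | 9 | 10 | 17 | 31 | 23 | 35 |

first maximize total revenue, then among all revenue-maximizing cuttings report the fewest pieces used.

3

Let r[k] be the best obtainable value from length k. For each k, try every first piece i and keep the best of price[i] + r[k−i].
r[1] = 5
r[2] = 10  (first piece 1, then r[1]=5)
r[3] = 15  (first piece 1, then r[2]=10)
r[4] = 20  (first piece 1, then r[3]=15)
r[5] = 31
r[6] = 36  (first piece 1, then r[5]=31)
r[7] = 41  (first piece 1, then r[6]=36)
Maximum revenue is $41.
Now minimize piece count subject to staying optimal: for each k, pieces[k] = 1 + min over i with p[i]+r[k−i]=r[k] of pieces[k−i].
pieces[4] = 4
pieces[5] = 1
pieces[6] = 2
pieces[7] = 3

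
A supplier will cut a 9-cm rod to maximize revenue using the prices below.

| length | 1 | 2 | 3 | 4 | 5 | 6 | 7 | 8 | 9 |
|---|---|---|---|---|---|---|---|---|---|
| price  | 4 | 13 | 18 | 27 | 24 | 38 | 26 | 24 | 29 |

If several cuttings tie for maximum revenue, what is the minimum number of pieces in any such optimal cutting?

3

Consider every possible first cut. r[k] is the best of p[i]+r[k−i] over all sellable i≤k.
r[1] = 4
r[2] = max(4+4, 13+0) = 13
r[3] = max(4+13, 13+4, 18+0) = 18
r[4] = max(4+18, 13+13, 18+4, 27+0) = 27
r[5] = max(4+27, 13+18, 18+13, 27+4, 24+0) = 31
r[6] = max(4+31, 13+27, 18+18, 27+13, 24+4, 38+0) = 40
r[7] = max(4+40, 13+31, 18+27, …, 38+4, 26+0) = 45
r[8] = max(4+45, 13+40, 18+31, …, 26+4, 24+0) = 54
r[9] = max(4+54, 13+45, 18+40, …, 24+4, 29+0) = 58
Maximum revenue is €58.
Now minimize piece count subject to staying optimal: for each k, pieces[k] = 1 + min over i with p[i]+r[k−i]=r[k] of pieces[k−i].
pieces[6] = 2
pieces[7] = 2
pieces[8] = 2
pieces[9] = 3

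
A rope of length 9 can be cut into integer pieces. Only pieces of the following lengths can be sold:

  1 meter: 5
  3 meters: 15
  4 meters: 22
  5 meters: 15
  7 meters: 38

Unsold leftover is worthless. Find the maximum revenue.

49

Build r[k] bottom-up: r[k] = max over allowed piece i of (p[i] + r[k−i]).
r[1] = 5
r[2] = 10  (first piece 1, then r[1]=5)
r[3] = 15  (first piece 1, then r[2]=10)
r[4] = 22
r[5] = 27  (first piece 1, then r[4]=22)
r[6] = 32  (first piece 1, then r[5]=27)
r[7] = 38
r[8] = 44  (first piece 4, then r[4]=22)
r[9] = 49  (first piece 1, then r[8]=44)
One optimal cutting: 4 + 4 + 1 → 49.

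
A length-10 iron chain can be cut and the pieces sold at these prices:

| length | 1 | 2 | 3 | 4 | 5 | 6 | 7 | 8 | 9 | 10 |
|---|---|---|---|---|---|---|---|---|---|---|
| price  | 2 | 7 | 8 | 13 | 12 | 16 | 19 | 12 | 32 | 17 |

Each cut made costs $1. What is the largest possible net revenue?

Build r[k] bottom-up: r[k] = max over allowed piece i of (p[i] + r[k−i]) − 1 per cut.
r[1] = 2
r[2] = max(2+2-1, 7+0) = 7
r[3] = max(2+7-1, 7+2-1, 8+0) = 8
r[4] = max(2+8-1, 7+7-1, 8+2-1, 13+0) = 13
r[5] = max(2+13-1, 7+8-1, 8+7-1, 13+2-1, 12+0) = 14
r[6] = max(2+14-1, 7+13-1, 8+8-1, 13+7-1, 12+2-1, 16+0) = 19
r[7] = max(2+19-1, 7+14-1, 8+13-1, …, 16+2-1, 19+0) = 20
r[8] = max(2+20-1, 7+19-1, 8+14-1, …, 19+2-1, 12+0) = 25
r[9] = max(2+25-1, 7+20-1, 8+19-1, …, 12+2-1, 32+0) = 32
r[10] = max(2+32-1, 7+25-1, 8+20-1, …, 32+2-1, 17+0) = 33
One optimal plan: pieces 9 + 1 (1 cut) → $34 − $1 = $33.

33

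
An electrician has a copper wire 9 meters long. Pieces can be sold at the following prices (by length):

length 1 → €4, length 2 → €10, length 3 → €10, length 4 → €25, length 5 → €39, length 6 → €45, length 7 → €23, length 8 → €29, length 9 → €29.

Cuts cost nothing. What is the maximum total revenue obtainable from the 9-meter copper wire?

64

Build R[k] bottom-up: R[k] = max over allowed piece i of (p[i] + R[k−i]).
R[1] = 4
R[2] = max(4+4, 10+0) = 10
R[3] = max(4+10, 10+4, 10+0) = 14
R[4] = max(4+14, 10+10, 10+4, 25+0) = 25
R[5] = max(4+25, 10+14, 10+10, 25+4, 39+0) = 39
R[6] = max(4+39, 10+25, 10+14, 25+10, 39+4, 45+0) = 45
R[7] = max(4+45, 10+39, 10+25, …, 45+4, 23+0) = 49
R[8] = max(4+49, 10+45, 10+39, …, 23+4, 29+0) = 55
R[9] = max(4+55, 10+49, 10+45, …, 29+4, 29+0) = 64
One optimal cutting: 5 + 4 → €39 + €25 = €64.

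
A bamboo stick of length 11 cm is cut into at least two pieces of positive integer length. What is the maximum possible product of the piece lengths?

54

Let P[k] be the best product for length k (with at least one cut). For each first piece i, the rest contributes max(k−i, P[k−i]).
P[2] = 1×max(1,0) = 1×1 = 1
P[3] = max(1×2, 2×1) = 2
P[4] = max(1×3, 2×2, 3×1) = 4
P[5] = max(1×4, 2×3, 3×2, 4×1) = 6
P[6] = max(1×6, 2×4, 3×3, 4×2, 5×1) = 9
P[7] = max(1×9, 2×6, 3×4, 4×3, 5×2, 6×1) = 12
P[8] = max(1×12, 2×9, 3×6, …, 6×2, 7×1) = 18
P[9] = max(1×18, 2×12, 3×9, …, 7×2, 8×1) = 27
P[10] = max(1×27, 2×18, 3×12, …, 8×2, 9×1) = 36
P[11] = max(1×36, 2×27, 3×18, …, 9×2, 10×1) = 54
One optimal split: 3 + 3 + 3 + 2; product 3×3×3×2 = 54.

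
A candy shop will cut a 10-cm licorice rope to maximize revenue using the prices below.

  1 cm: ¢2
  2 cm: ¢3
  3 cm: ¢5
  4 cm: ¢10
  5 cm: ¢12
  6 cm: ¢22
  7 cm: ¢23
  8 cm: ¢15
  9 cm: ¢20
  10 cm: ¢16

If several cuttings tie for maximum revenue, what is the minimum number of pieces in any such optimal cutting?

2

Let r[k] be the best obtainable value from length k. For each k, try every first piece i and keep the best of price[i] + r[k−i].
r[1] = 2
r[2] = max(2+2, 3+0) = 4
r[3] = max(2+4, 3+2, 5+0) = 6
r[4] = max(2+6, 3+4, 5+2, 10+0) = 10
r[5] = max(2+10, 3+6, 5+4, 10+2, 12+0) = 12
r[6] = max(2+12, 3+10, 5+6, 10+4, 12+2, 22+0) = 22
r[7] = max(2+22, 3+12, 5+10, …, 22+2, 23+0) = 24
r[8] = max(2+24, 3+22, 5+12, …, 23+2, 15+0) = 26
r[9] = max(2+26, 3+24, 5+22, …, 15+2, 20+0) = 28
r[10] = max(2+28, 3+26, 5+24, …, 20+2, 16+0) = 32
Maximum revenue is ¢32.
Now minimize piece count subject to staying optimal: for each k, pieces[k] = 1 + min over i with p[i]+r[k−i]=r[k] of pieces[k−i].
pieces[7] = 2
pieces[8] = 3
pieces[9] = 4
pieces[10] = 2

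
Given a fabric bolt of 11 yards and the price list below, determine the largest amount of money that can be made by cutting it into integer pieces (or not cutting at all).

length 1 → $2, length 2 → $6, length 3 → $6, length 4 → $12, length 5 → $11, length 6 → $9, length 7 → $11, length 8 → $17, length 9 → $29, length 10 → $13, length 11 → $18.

Consider every possible first cut. r[k] is the best of p[i]+r[k−i] over all sellable i≤k.
r[1] = 2
r[2] = max(2+2, 6+0) = 6
r[3] = max(2+6, 6+2, 6+0) = 8
r[4] = max(2+8, 6+6, 6+2, 12+0) = 12
r[5] = max(2+12, 6+8, 6+6, 12+2, 11+0) = 14
r[6] = max(2+14, 6+12, 6+8, 12+6, 11+2, 9+0) = 18
r[7] = max(2+18, 6+14, 6+12, …, 9+2, 11+0) = 20
r[8] = max(2+20, 6+18, 6+14, …, 11+2, 17+0) = 24
r[9] = max(2+24, 6+20, 6+18, …, 17+2, 29+0) = 29
r[10] = max(2+29, 6+24, 6+20, …, 29+2, 13+0) = 31
r[11] = max(2+31, 6+29, 6+24, …, 13+2, 18+0) = 35
One optimal cutting: 9 + 2 → $29 + $6 = $35.

35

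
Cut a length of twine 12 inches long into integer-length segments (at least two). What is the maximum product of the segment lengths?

81

Define P[k] = max over 1≤i<k of i · max(k−i, P[k−i]); the inner max lets the remainder stay uncut if that's better.
P[2] = 1*max(1,0) = 1*1 = 1
P[3] = max(1*2, 2*1) = 2
P[4] = max(1*3, 2*2, 3*1) = 4
P[5] = max(1*4, 2*3, 3*2, 4*1) = 6
P[6] = max(1*6, 2*4, 3*3, 4*2, 5*1) = 9
P[7] = max(1*9, 2*6, 3*4, 4*3, 5*2, 6*1) = 12
P[8] = max(1*12, 2*9, 3*6, …, 6*2, 7*1) = 18
P[9] = max(1*18, 2*12, 3*9, …, 7*2, 8*1) = 27
P[10] = max(1*27, 2*18, 3*12, …, 8*2, 9*1) = 36
P[11] = max(1*36, 2*27, 3*18, …, 9*2, 10*1) = 54
P[12] = max(1*54, 2*36, 3*27, …, 10*2, 11*1) = 81
One optimal split: 3 + 3 + 3 + 3; product 3*3*3*3 = 81.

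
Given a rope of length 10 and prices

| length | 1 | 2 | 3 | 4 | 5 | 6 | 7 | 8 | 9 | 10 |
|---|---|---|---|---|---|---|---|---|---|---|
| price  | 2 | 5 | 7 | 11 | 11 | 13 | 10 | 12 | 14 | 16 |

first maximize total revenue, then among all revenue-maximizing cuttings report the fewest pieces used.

Consider every possible first cut. r[k] is the best of p[i]+r[k−i] over all sellable i≤k.
r[1] = 2
r[2] = max(2+2, 5+0) = 5
r[3] = max(2+5, 5+2, 7+0) = 7
r[4] = max(2+7, 5+5, 7+2, 11+0) = 11
r[5] = max(2+11, 5+7, 7+5, 11+2, 11+0) = 13
r[6] = max(2+13, 5+11, 7+7, 11+5, 11+2, 13+0) = 16
r[7] = max(2+16, 5+13, 7+11, …, 13+2, 10+0) = 18
r[8] = max(2+18, 5+16, 7+13, …, 10+2, 12+0) = 22
r[9] = max(2+22, 5+18, 7+16, …, 12+2, 14+0) = 24
r[10] = max(2+24, 5+22, 7+18, …, 14+2, 16+0) = 27
Maximum revenue is 27.
Now minimize piece count subject to staying optimal: for each k, pieces[k] = 1 + min over i with p[i]+r[k−i]=r[k] of pieces[k−i].
pieces[7] = 2
pieces[8] = 2
pieces[9] = 3
pieces[10] = 3

3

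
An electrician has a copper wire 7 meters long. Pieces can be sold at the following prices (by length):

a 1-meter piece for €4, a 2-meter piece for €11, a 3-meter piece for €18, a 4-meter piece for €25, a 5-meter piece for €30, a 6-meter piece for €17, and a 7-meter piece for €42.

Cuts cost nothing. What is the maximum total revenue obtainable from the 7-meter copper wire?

Build best[k] bottom-up: best[k] = max over allowed piece i of (p[i] + best[k−i]).
best[1] = 4
best[2] = max(4+4, 11+0) = 11
best[3] = max(4+11, 11+4, 18+0) = 18
best[4] = max(4+18, 11+11, 18+4, 25+0) = 25
best[5] = max(4+25, 11+18, 18+11, 25+4, 30+0) = 30
best[6] = max(4+30, 11+25, 18+18, 25+11, 30+4, 17+0) = 36
best[7] = max(4+36, 11+30, 18+25, …, 17+4, 42+0) = 43
One optimal cutting: 4 + 3 → €25 + €18 = €43.

43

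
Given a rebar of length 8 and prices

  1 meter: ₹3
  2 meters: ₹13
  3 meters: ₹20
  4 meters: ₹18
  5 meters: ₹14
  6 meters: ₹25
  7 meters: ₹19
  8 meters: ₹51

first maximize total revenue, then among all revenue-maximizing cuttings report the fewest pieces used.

3

Build r[k] bottom-up: r[k] = max over allowed piece i of (p[i] + r[k−i]).
r[1] = 3
r[2] = 13
r[3] = 20
r[4] = 26  (first piece 2, then r[2]=13)
r[5] = 33  (first piece 2, then r[3]=20)
r[6] = 40  (first piece 3, then r[3]=20)
r[7] = 46  (first piece 2, then r[5]=33)
r[8] = 53  (first piece 2, then r[6]=40)
Maximum revenue is ₹53.
Now minimize piece count subject to staying optimal: for each k, pieces[k] = 1 + min over i with p[i]+r[k−i]=r[k] of pieces[k−i].
pieces[5] = 2
pieces[6] = 2
pieces[7] = 3
pieces[8] = 3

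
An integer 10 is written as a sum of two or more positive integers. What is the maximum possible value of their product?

Let f[k] be the best product for length k (with at least one cut). For each first piece i, the rest contributes max(k−i, f[k−i]).
f[2] = 1*max(1,0) = 1*1 = 1
f[3] = 1*max(2,1) = 1*2 = 2
f[4] = 2*max(2,1) = 2*2 = 4
f[5] = 2*max(3,2) = 2*3 = 6
f[6] = 3*max(3,2) = 3*3 = 9
f[7] = 2*max(5,6) = 2*6 = 12
f[8] = 2*max(6,9) = 2*9 = 18
f[9] = 3*max(6,9) = 3*9 = 27
f[10] = 2*max(8,18) = 2*18 = 36
One optimal split: 3 + 3 + 2 + 2; product 3*3*2*2 = 36.

36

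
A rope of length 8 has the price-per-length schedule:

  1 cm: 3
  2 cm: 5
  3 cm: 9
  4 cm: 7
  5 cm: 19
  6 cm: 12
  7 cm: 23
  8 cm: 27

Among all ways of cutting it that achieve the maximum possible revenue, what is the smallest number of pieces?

Build r[k] bottom-up: r[k] = max over allowed piece i of (p[i] + r[k−i]).
r[1] = 3
r[2] = max(3+3, 5+0) = 6
r[3] = max(3+6, 5+3, 9+0) = 9
r[4] = max(3+9, 5+6, 9+3, 7+0) = 12
r[5] = max(3+12, 5+9, 9+6, 7+3, 19+0) = 19
r[6] = max(3+19, 5+12, 9+9, 7+6, 19+3, 12+0) = 22
r[7] = max(3+22, 5+19, 9+12, …, 12+3, 23+0) = 25
r[8] = max(3+25, 5+22, 9+19, …, 23+3, 27+0) = 28
Maximum revenue is 28.
Now minimize piece count subject to staying optimal: for each k, pieces[k] = 1 + min over i with p[i]+r[k−i]=r[k] of pieces[k−i].
pieces[5] = 1
pieces[6] = 2
pieces[7] = 3
pieces[8] = 2

2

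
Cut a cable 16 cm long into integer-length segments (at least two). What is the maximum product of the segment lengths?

Define P[k] = max over 1≤i<k of i · max(k−i, P[k−i]); the inner max lets the remainder stay uncut if that's better.
P[2] = 1·max(1,0) = 1·1 = 1
P[3] = 1·max(2,1) = 1·2 = 2
P[4] = 2·max(2,1) = 2·2 = 4
P[5] = 2·max(3,2) = 2·3 = 6
P[6] = 3·max(3,2) = 3·3 = 9
P[7] = 2·max(5,6) = 2·6 = 12
P[8] = 2·max(6,9) = 2·9 = 18
P[9] = 3·max(6,9) = 3·9 = 27
P[10] = 2·max(8,18) = 2·18 = 36
P[11] = 2·max(9,27) = 2·27 = 54
P[12] = 3·max(9,27) = 3·27 = 81
P[13] = 2·max(11,54) = 2·54 = 108
P[14] = 2·max(12,81) = 2·81 = 162
P[15] = 3·max(12,81) = 3·81 = 243
P[16] = 2·max(14,162) = 2·162 = 324
One optimal split: 3 + 3 + 3 + 3 + 2 + 2; product 3·3·3·3·2·2 = 324.

324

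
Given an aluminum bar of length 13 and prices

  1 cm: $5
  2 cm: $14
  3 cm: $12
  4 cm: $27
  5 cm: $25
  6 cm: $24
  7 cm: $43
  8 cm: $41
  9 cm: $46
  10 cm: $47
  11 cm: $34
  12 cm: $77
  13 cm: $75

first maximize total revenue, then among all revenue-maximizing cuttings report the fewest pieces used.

7

Let r[k] be the best obtainable value from length k. For each k, try every first piece i and keep the best of price[i] + r[k−i].
r[1] = 5
r[2] = 14
r[3] = 19  (first piece 1, then r[2]=14)
r[4] = 28  (first piece 2, then r[2]=14)
r[5] = 33  (first piece 1, then r[4]=28)
r[6] = 42  (first piece 2, then r[4]=28)
r[7] = 47  (first piece 1, then r[6]=42)
r[8] = 56  (first piece 2, then r[6]=42)
r[9] = 61  (first piece 1, then r[8]=56)
r[10] = 70  (first piece 2, then r[8]=56)
r[11] = 75  (first piece 1, then r[10]=70)
r[12] = 84  (first piece 2, then r[10]=70)
r[13] = 89  (first piece 1, then r[12]=84)
Maximum revenue is $89.
Now minimize piece count subject to staying optimal: for each k, pieces[k] = 1 + min over i with p[i]+r[k−i]=r[k] of pieces[k−i].
pieces[10] = 5
pieces[11] = 6
pieces[12] = 6
pieces[13] = 7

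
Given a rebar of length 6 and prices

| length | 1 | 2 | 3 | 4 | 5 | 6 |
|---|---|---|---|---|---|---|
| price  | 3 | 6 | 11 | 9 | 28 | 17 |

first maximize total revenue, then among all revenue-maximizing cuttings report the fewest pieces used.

2

Build r[k] bottom-up: r[k] = max over allowed piece i of (p[i] + r[k−i]).
r[1] = 3
r[2] = 6  (first piece 1, then r[1]=3)
r[3] = 11
r[4] = 14  (first piece 1, then r[3]=11)
r[5] = 28
r[6] = 31  (first piece 1, then r[5]=28)
Maximum revenue is ₹31.
Now minimize piece count subject to staying optimal: for each k, pieces[k] = 1 + min over i with p[i]+r[k−i]=r[k] of pieces[k−i].
pieces[3] = 1
pieces[4] = 2
pieces[5] = 1
pieces[6] = 2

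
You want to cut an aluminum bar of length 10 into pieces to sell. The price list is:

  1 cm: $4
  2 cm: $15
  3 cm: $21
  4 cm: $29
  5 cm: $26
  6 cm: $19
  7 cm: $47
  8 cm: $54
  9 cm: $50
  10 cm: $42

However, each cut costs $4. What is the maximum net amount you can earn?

65

Consider every possible first cut. net[k] is the best of p[i]+net[k−i] over all sellable i≤k, charging 4 whenever i<k.
net[1] = 4
net[2] = 15
net[3] = 21
net[4] = 29
net[5] = 32  (first piece 2, then net[3]=21)
net[6] = 40  (first piece 2, then net[4]=29)
net[7] = 47
net[8] = 54  (first piece 4, then net[4]=29)
net[9] = 58  (first piece 2, then net[7]=47)
net[10] = 65  (first piece 2, then net[8]=54)
One optimal plan: pieces 4 + 4 + 2 (2 cuts) → $73 − $8 = $65.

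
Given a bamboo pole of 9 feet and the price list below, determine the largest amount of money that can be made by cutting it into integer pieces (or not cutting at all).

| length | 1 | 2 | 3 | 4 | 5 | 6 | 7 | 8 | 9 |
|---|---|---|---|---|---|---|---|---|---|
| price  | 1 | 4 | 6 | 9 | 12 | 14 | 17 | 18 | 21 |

Let best[k] be the best obtainable value from length k. For each k, try every first piece i and keep the best of price[i] + best[k−i].
best[1] = 1
best[2] = max(1+1, 4+0) = 4
best[3] = max(1+4, 4+1, 6+0) = 6
best[4] = max(1+6, 4+4, 6+1, 9+0) = 9
best[5] = max(1+9, 4+6, 6+4, 9+1, 12+0) = 12
best[6] = max(1+12, 4+9, 6+6, 9+4, 12+1, 14+0) = 14
best[7] = max(1+14, 4+12, 6+9, …, 14+1, 17+0) = 17
best[8] = max(1+17, 4+14, 6+12, …, 17+1, 18+0) = 18
best[9] = max(1+18, 4+17, 6+14, …, 18+1, 21+0) = 21
One optimal cutting: 7 + 2 → $17 + $4 = $21.

21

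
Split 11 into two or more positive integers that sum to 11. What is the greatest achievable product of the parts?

54

Define prod[k] = max over 1≤i<k of i · max(k−i, prod[k−i]); the inner max lets the remainder stay uncut if that's better.
prod[2] = 1*max(1,0) = 1*1 = 1
prod[3] = 1*max(2,1) = 1*2 = 2
prod[4] = 2*max(2,1) = 2*2 = 4
prod[5] = 2*max(3,2) = 2*3 = 6
prod[6] = 3*max(3,2) = 3*3 = 9
prod[7] = 2*max(5,6) = 2*6 = 12
prod[8] = 2*max(6,9) = 2*9 = 18
prod[9] = 3*max(6,9) = 3*9 = 27
prod[10] = 2*max(8,18) = 2*18 = 36
prod[11] = 2*max(9,27) = 2*27 = 54
One optimal split: 3 + 3 + 3 + 2; product 3*3*3*2 = 54.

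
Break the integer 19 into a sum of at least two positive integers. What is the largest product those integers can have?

972

Define g[k] = max over 1≤i<k of i · max(k−i, g[k−i]); the inner max lets the remainder stay uncut if that's better.
g[2] = 1×max(1,0) = 1×1 = 1
g[3] = max(1×2, 2×1) = 2
g[4] = max(1×3, 2×2, 3×1) = 4
g[5] = max(1×4, 2×3, 3×2, 4×1) = 6
g[6] = max(1×6, 2×4, 3×3, 4×2, 5×1) = 9
g[7] = max(1×9, 2×6, 3×4, 4×3, 5×2, 6×1) = 12
g[8] = max(1×12, 2×9, 3×6, …, 6×2, 7×1) = 18
g[9] = max(1×18, 2×12, 3×9, …, 7×2, 8×1) = 27
g[10] = max(1×27, 2×18, 3×12, …, 8×2, 9×1) = 36
g[11] = max(1×36, 2×27, 3×18, …, 9×2, 10×1) = 54
g[12] = max(1×54, 2×36, 3×27, …, 10×2, 11×1) = 81
g[13] = max(1×81, 2×54, 3×36, …, 11×2, 12×1) = 108
g[14] = max(1×108, 2×81, 3×54, …, 12×2, 13×1) = 162
g[15] = max(1×162, 2×108, 3×81, …, 13×2, 14×1) = 243
g[16] = max(1×243, 2×162, 3×108, …, 14×2, 15×1) = 324
g[17] = max(1×324, 2×243, 3×162, …, 15×2, 16×1) = 486
g[18] = max(1×486, 2×324, 3×243, …, 16×2, 17×1) = 729
g[19] = max(1×729, 2×486, 3×324, …, 17×2, 18×1) = 972
One optimal split: 3 + 3 + 3 + 3 + 3 + 2 + 2; product 3×3×3×3×3×2×2 = 972.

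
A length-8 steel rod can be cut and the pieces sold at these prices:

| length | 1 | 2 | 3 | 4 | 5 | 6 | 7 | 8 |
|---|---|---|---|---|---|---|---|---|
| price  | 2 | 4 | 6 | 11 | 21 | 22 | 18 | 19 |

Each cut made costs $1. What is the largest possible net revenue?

26

Let v[k] be the best obtainable value from length k. For each k, try every first piece i and keep the best of price[i] + v[k−i] minus the 1 cut fee when i<k.
v[1] = 2
v[2] = 4
v[3] = 6
v[4] = 11
v[5] = 21
v[6] = 22  (first piece 1, then v[5]=21)
v[7] = 24  (first piece 2, then v[5]=21)
v[8] = 26  (first piece 3, then v[5]=21)
One optimal plan: pieces 5 + 3 (1 cut) → $27 − $1 = $26.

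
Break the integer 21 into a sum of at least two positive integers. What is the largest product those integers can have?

2187

Let m[k] be the best product for length k (with at least one cut). For each first piece i, the rest contributes max(k−i, m[k−i]).
m[2] = 1×max(1,0) = 1×1 = 1
m[3] = max(1×2, 2×1) = 2
m[4] = max(1×3, 2×2, 3×1) = 4
m[5] = max(1×4, 2×3, 3×2, 4×1) = 6
m[6] = max(1×6, 2×4, 3×3, 4×2, 5×1) = 9
m[7] = max(1×9, 2×6, 3×4, 4×3, 5×2, 6×1) = 12
m[8] = max(1×12, 2×9, 3×6, …, 6×2, 7×1) = 18
m[9] = max(1×18, 2×12, 3×9, …, 7×2, 8×1) = 27
m[10] = max(1×27, 2×18, 3×12, …, 8×2, 9×1) = 36
m[11] = max(1×36, 2×27, 3×18, …, 9×2, 10×1) = 54
m[12] = max(1×54, 2×36, 3×27, …, 10×2, 11×1) = 81
m[13] = max(1×81, 2×54, 3×36, …, 11×2, 12×1) = 108
m[14] = max(1×108, 2×81, 3×54, …, 12×2, 13×1) = 162
m[15] = max(1×162, 2×108, 3×81, …, 13×2, 14×1) = 243
m[16] = max(1×243, 2×162, 3×108, …, 14×2, 15×1) = 324
m[17] = max(1×324, 2×243, 3×162, …, 15×2, 16×1) = 486
m[18] = max(1×486, 2×324, 3×243, …, 16×2, 17×1) = 729
m[19] = max(1×729, 2×486, 3×324, …, 17×2, 18×1) = 972
m[20] = max(1×972, 2×729, 3×486, …, 18×2, 19×1) = 1458
m[21] = max(1×1458, 2×972, 3×729, …, 19×2, 20×1) = 2187
One optimal split: 3 + 3 + 3 + 3 + 3 + 3 + 3; product 3×3×3×3×3×3×3 = 2187.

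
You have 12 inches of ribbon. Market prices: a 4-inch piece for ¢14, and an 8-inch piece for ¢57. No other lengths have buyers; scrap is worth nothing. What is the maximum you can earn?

71

Let f[k] be the best obtainable value from length k. For each k, try every first piece i and keep the best of price[i] + f[k−i].
f[1] = 0
f[2] = 0
f[3] = 0
f[4] = 14
f[5] = 14
f[6] = 14
f[7] = 14
f[8] = max(14+14, 57+0) = 57
f[9] = max(14+14, 57+0) = 57
f[10] = max(14+14, 57+0) = 57
f[11] = max(14+14, 57+0) = 57
f[12] = max(14+57, 57+14) = 71
One optimal cutting: 8 + 4 → ¢71.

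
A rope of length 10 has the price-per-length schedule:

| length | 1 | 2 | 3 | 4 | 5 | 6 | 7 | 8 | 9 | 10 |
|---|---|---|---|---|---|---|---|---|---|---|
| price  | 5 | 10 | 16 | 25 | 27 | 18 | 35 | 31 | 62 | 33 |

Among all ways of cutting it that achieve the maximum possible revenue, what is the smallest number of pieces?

Let r[k] be the best obtainable value from length k. For each k, try every first piece i and keep the best of price[i] + r[k−i].
r[1] = 5
r[2] = max(5+5, 10+0) = 10
r[3] = max(5+10, 10+5, 16+0) = 16
r[4] = max(5+16, 10+10, 16+5, 25+0) = 25
r[5] = max(5+25, 10+16, 16+10, 25+5, 27+0) = 30
r[6] = max(5+30, 10+25, 16+16, 25+10, 27+5, 18+0) = 35
r[7] = max(5+35, 10+30, 16+25, …, 18+5, 35+0) = 41
r[8] = max(5+41, 10+35, 16+30, …, 35+5, 31+0) = 50
r[9] = max(5+50, 10+41, 16+35, …, 31+5, 62+0) = 62
r[10] = max(5+62, 10+50, 16+41, …, 62+5, 33+0) = 67
Maximum revenue is $67.
Now minimize piece count subject to staying optimal: for each k, pieces[k] = 1 + min over i with p[i]+r[k−i]=r[k] of pieces[k−i].
pieces[7] = 2
pieces[8] = 2
pieces[9] = 1
pieces[10] = 2

2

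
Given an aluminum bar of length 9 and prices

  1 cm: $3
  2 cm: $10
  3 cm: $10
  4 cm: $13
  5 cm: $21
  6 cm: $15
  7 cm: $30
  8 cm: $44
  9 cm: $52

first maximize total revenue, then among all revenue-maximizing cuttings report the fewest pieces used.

1

Consider every possible first cut. r[k] is the best of p[i]+r[k−i] over all sellable i≤k.
r[1] = 3
r[2] = max(3+3, 10+0) = 10
r[3] = max(3+10, 10+3, 10+0) = 13
r[4] = max(3+13, 10+10, 10+3, 13+0) = 20
r[5] = max(3+20, 10+13, 10+10, 13+3, 21+0) = 23
r[6] = max(3+23, 10+20, 10+13, 13+10, 21+3, 15+0) = 30
r[7] = max(3+30, 10+23, 10+20, …, 15+3, 30+0) = 33
r[8] = max(3+33, 10+30, 10+23, …, 30+3, 44+0) = 44
r[9] = max(3+44, 10+33, 10+30, …, 44+3, 52+0) = 52
Maximum revenue is $52.
Now minimize piece count subject to staying optimal: for each k, pieces[k] = 1 + min over i with p[i]+r[k−i]=r[k] of pieces[k−i].
pieces[6] = 3
pieces[7] = 4
pieces[8] = 1
pieces[9] = 1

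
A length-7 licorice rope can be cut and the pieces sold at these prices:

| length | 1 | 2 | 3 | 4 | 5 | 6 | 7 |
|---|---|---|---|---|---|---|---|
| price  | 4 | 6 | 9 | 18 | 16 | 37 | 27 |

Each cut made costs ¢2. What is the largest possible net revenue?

Consider every possible first cut. v[k] is the best of p[i]+v[k−i] over all sellable i≤k, charging 2 whenever i<k.
v[1] = 4
v[2] = 6  (first piece 1, then v[1]=4)
v[3] = 9
v[4] = 18
v[5] = 20  (first piece 1, then v[4]=18)
v[6] = 37
v[7] = 39  (first piece 1, then v[6]=37)
One optimal plan: pieces 6 + 1 (1 cut) → ¢41 − ¢2 = ¢39.

39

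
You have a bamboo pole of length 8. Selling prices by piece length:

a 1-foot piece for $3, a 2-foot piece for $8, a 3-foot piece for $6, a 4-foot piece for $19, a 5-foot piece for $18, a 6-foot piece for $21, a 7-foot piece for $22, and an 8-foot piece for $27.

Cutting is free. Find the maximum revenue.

Build r[k] bottom-up: r[k] = max over allowed piece i of (p[i] + r[k−i]).
r[1] = 3
r[2] = max(3+3, 8+0) = 8
r[3] = max(3+8, 8+3, 6+0) = 11
r[4] = max(3+11, 8+8, 6+3, 19+0) = 19
r[5] = max(3+19, 8+11, 6+8, 19+3, 18+0) = 22
r[6] = max(3+22, 8+19, 6+11, 19+8, 18+3, 21+0) = 27
r[7] = max(3+27, 8+22, 6+19, …, 21+3, 22+0) = 30
r[8] = max(3+30, 8+27, 6+22, …, 22+3, 27+0) = 38
One optimal cutting: 4 + 4 → $19 + $19 = $38.

38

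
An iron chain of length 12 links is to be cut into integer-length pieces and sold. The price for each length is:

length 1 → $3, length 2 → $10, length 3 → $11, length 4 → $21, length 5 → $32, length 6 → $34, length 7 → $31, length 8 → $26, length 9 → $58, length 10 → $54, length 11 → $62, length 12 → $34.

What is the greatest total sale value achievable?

74

Build best[k] bottom-up: best[k] = max over allowed piece i of (p[i] + best[k−i]).
best[1] = 3
best[2] = max(3+3, 10+0) = 10
best[3] = max(3+10, 10+3, 11+0) = 13
best[4] = max(3+13, 10+10, 11+3, 21+0) = 21
best[5] = max(3+21, 10+13, 11+10, 21+3, 32+0) = 32
best[6] = max(3+32, 10+21, 11+13, 21+10, 32+3, 34+0) = 35
best[7] = max(3+35, 10+32, 11+21, …, 34+3, 31+0) = 42
best[8] = max(3+42, 10+35, 11+32, …, 31+3, 26+0) = 45
best[9] = max(3+45, 10+42, 11+35, …, 26+3, 58+0) = 58
best[10] = max(3+58, 10+45, 11+42, …, 58+3, 54+0) = 64
best[11] = max(3+64, 10+58, 11+45, …, 54+3, 62+0) = 68
best[12] = max(3+68, 10+64, 11+58, …, 62+3, 34+0) = 74
One optimal cutting: 5 + 5 + 2 → $32 + $32 + $10 = $74.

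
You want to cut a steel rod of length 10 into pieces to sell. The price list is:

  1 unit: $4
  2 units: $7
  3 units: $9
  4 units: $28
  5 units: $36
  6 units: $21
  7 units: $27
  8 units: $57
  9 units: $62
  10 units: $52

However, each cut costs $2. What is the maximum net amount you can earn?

70

Build net[k] bottom-up: net[k] = max over allowed piece i of (p[i] + net[k−i]) − 2 per cut.
net[1] = 4
net[2] = max(4+4-2, 7+0) = 7
net[3] = max(4+7-2, 7+4-2, 9+0) = 9
net[4] = max(4+9-2, 7+7-2, 9+4-2, 28+0) = 28
net[5] = max(4+28-2, 7+9-2, 9+7-2, 28+4-2, 36+0) = 36
net[6] = max(4+36-2, 7+28-2, 9+9-2, 28+7-2, 36+4-2, 21+0) = 38
net[7] = max(4+38-2, 7+36-2, 9+28-2, …, 21+4-2, 27+0) = 41
net[8] = max(4+41-2, 7+38-2, 9+36-2, …, 27+4-2, 57+0) = 57
net[9] = max(4+57-2, 7+41-2, 9+38-2, …, 57+4-2, 62+0) = 62
net[10] = max(4+62-2, 7+57-2, 9+41-2, …, 62+4-2, 52+0) = 70
One optimal plan: pieces 5 + 5 (1 cut) → $72 − $2 = $70.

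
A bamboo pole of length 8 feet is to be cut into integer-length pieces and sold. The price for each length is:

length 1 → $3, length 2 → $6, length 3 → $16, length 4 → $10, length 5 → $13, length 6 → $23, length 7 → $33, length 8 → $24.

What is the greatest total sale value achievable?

Let v[k] be the best obtainable value from length k. For each k, try every first piece i and keep the best of price[i] + v[k−i].
v[1] = 3
v[2] = 6  (first piece 1, then v[1]=3)
v[3] = 16
v[4] = 19  (first piece 1, then v[3]=16)
v[5] = 22  (first piece 1, then v[4]=19)
v[6] = 32  (first piece 3, then v[3]=16)
v[7] = 35  (first piece 1, then v[6]=32)
v[8] = 38  (first piece 1, then v[7]=35)
One optimal cutting: 3 + 3 + 1 + 1 → $16 + $16 + $3 + $3 = $38.

38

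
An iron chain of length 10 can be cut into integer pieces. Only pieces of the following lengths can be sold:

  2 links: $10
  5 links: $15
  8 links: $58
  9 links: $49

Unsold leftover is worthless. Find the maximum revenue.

Build f[k] bottom-up: f[k] = max over allowed piece i of (p[i] + f[k−i]).
f[1] = 0
f[2] = 10
f[3] = 10
f[4] = 20  (first piece 2, then f[2]=10)
f[5] = 20
f[6] = 30  (first piece 2, then f[4]=20)
f[7] = 30
f[8] = 58
f[9] = 58
f[10] = 68  (first piece 2, then f[8]=58)
One optimal cutting: 8 + 2 → $68.

68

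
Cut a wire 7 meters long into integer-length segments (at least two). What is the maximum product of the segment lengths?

12

Fill m[k] for k=2..7: at each k try every first piece i and multiply by the better of (k−i) uncut or m[k−i].
m[2] = 1*max(1,0) = 1*1 = 1
m[3] = max(1*2, 2*1) = 2
m[4] = max(1*3, 2*2, 3*1) = 4
m[5] = max(1*4, 2*3, 3*2, 4*1) = 6
m[6] = max(1*6, 2*4, 3*3, 4*2, 5*1) = 9
m[7] = max(1*9, 2*6, 3*4, 4*3, 5*2, 6*1) = 12
One optimal split: 3 + 2 + 2; product 3*2*2 = 12.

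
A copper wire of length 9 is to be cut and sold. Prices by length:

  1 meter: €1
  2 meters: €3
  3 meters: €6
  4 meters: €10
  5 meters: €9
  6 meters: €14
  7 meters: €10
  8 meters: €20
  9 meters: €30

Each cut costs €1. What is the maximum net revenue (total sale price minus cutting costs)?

30

Consider every possible first cut. r[k] is the best of p[i]+r[k−i] over all sellable i≤k, charging 1 whenever i<k.
r[1] = 1
r[2] = max(1+1-1, 3+0) = 3
r[3] = max(1+3-1, 3+1-1, 6+0) = 6
r[4] = max(1+6-1, 3+3-1, 6+1-1, 10+0) = 10
r[5] = max(1+10-1, 3+6-1, 6+3-1, 10+1-1, 9+0) = 10
r[6] = max(1+10-1, 3+10-1, 6+6-1, 10+3-1, 9+1-1, 14+0) = 14
r[7] = max(1+14-1, 3+10-1, 6+10-1, …, 14+1-1, 10+0) = 15
r[8] = max(1+15-1, 3+14-1, 6+10-1, …, 10+1-1, 20+0) = 20
r[9] = max(1+20-1, 3+15-1, 6+14-1, …, 20+1-1, 30+0) = 30
Best is to make no cuts and sell whole for €30.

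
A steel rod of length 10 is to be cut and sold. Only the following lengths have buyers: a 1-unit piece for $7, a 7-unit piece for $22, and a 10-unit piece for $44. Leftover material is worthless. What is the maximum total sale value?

Let r[k] be the best obtainable value from length k. For each k, try every first piece i and keep the best of price[i] + r[k−i].
r[1] = 7
r[2] = 14  (first piece 1, then r[1]=7)
r[3] = 21  (first piece 1, then r[2]=14)
r[4] = 28  (first piece 1, then r[3]=21)
r[5] = 35  (first piece 1, then r[4]=28)
r[6] = 42  (first piece 1, then r[5]=35)
r[7] = 49  (first piece 1, then r[6]=42)
r[8] = 56  (first piece 1, then r[7]=49)
r[9] = 63  (first piece 1, then r[8]=56)
r[10] = 70  (first piece 1, then r[9]=63)
One optimal cutting: 1 + 1 + 1 + 1 + 1 + 1 + 1 + 1 + 1 + 1 → $70.

70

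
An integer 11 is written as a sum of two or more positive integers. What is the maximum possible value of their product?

Define prod[k] = max over 1≤i<k of i · max(k−i, prod[k−i]); the inner max lets the remainder stay uncut if that's better.
prod[2] = 1*max(1,0) = 1*1 = 1
prod[3] = 1*max(2,1) = 1*2 = 2
prod[4] = 2*max(2,1) = 2*2 = 4
prod[5] = 2*max(3,2) = 2*3 = 6
prod[6] = 3*max(3,2) = 3*3 = 9
prod[7] = 2*max(5,6) = 2*6 = 12
prod[8] = 2*max(6,9) = 2*9 = 18
prod[9] = 3*max(6,9) = 3*9 = 27
prod[10] = 2*max(8,18) = 2*18 = 36
prod[11] = 2*max(9,27) = 2*27 = 54
One optimal split: 3 + 3 + 3 + 2; product 3*3*3*2 = 54.

54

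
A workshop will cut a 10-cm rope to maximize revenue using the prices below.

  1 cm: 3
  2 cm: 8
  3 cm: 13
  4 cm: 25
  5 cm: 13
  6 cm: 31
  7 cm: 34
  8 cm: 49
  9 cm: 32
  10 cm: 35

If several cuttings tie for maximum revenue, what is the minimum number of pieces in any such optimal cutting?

3

Build r[k] bottom-up: r[k] = max over allowed piece i of (p[i] + r[k−i]).
r[1] = 3
r[2] = 8
r[3] = 13
r[4] = 25
r[5] = 28  (first piece 1, then r[4]=25)
r[6] = 33  (first piece 2, then r[4]=25)
r[7] = 38  (first piece 3, then r[4]=25)
r[8] = 50  (first piece 4, then r[4]=25)
r[9] = 53  (first piece 1, then r[8]=50)
r[10] = 58  (first piece 2, then r[8]=50)
Maximum revenue is 58.
Now minimize piece count subject to staying optimal: for each k, pieces[k] = 1 + min over i with p[i]+r[k−i]=r[k] of pieces[k−i].
pieces[7] = 2
pieces[8] = 2
pieces[9] = 3
pieces[10] = 3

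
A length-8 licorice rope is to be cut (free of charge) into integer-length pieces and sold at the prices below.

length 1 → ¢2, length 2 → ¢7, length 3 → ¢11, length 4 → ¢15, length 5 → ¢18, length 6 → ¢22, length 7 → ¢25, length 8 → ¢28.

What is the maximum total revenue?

30

Consider every possible first cut. R[k] is the best of p[i]+R[k−i] over all sellable i≤k.
R[1] = 2
R[2] = max(2+2, 7+0) = 7
R[3] = max(2+7, 7+2, 11+0) = 11
R[4] = max(2+11, 7+7, 11+2, 15+0) = 15
R[5] = max(2+15, 7+11, 11+7, 15+2, 18+0) = 18
R[6] = max(2+18, 7+15, 11+11, 15+7, 18+2, 22+0) = 22
R[7] = max(2+22, 7+18, 11+15, …, 22+2, 25+0) = 26
R[8] = max(2+26, 7+22, 11+18, …, 25+2, 28+0) = 30
One optimal cutting: 4 + 4 → ¢15 + ¢15 = ¢30.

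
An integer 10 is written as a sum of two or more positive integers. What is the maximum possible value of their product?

Define P[k] = max over 1≤i<k of i · max(k−i, P[k−i]); the inner max lets the remainder stay uncut if that's better.
Small cases: P[2]=1, P[3]=2, P[4]=4.
P[5] = max(1*4, 2*3, 3*2, 4*1) = 6
P[6] = max(1*6, 2*4, 3*3, 4*2, 5*1) = 9
P[7] = max(1*9, 2*6, 3*4, 4*3, 5*2, 6*1) = 12
P[8] = max(1*12, 2*9, 3*6, …, 6*2, 7*1) = 18
P[9] = max(1*18, 2*12, 3*9, …, 7*2, 8*1) = 27
P[10] = max(1*27, 2*18, 3*12, …, 8*2, 9*1) = 36
One optimal split: 3 + 3 + 2 + 2; product 3*3*2*2 = 36.

36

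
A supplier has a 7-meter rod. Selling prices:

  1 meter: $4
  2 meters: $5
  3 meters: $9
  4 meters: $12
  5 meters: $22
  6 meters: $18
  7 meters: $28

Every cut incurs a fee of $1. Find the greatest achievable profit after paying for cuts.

28

Build net[k] bottom-up: net[k] = max over allowed piece i of (p[i] + net[k−i]) − 1 per cut.
net[1] = 4
net[2] = 7  (first piece 1, then net[1]=4)
net[3] = 10  (first piece 1, then net[2]=7)
net[4] = 13  (first piece 1, then net[3]=10)
net[5] = 22
net[6] = 25  (first piece 1, then net[5]=22)
net[7] = 28  (first piece 1, then net[6]=25)
One optimal plan: pieces 5 + 1 + 1 (2 cuts) → $30 − $2 = $28.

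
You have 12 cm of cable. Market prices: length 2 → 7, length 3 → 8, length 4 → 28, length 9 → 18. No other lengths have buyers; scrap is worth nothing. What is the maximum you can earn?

84

Let best[k] be the best obtainable value from length k. For each k, try every first piece i and keep the best of price[i] + best[k−i].
best[1] = 0
best[2] = 7
best[3] = max(7+0, 8+0) = 8
best[4] = max(7+7, 8+0, 28+0) = 28
best[5] = max(7+8, 8+7, 28+0) = 28
best[6] = max(7+28, 8+8, 28+7) = 35
best[7] = max(7+28, 8+28, 28+8) = 36
best[8] = max(7+35, 8+28, 28+28) = 56
best[9] = max(7+36, 8+35, 28+28, 18+0) = 56
best[10] = max(7+56, 8+36, 28+35, 18+0) = 63
best[11] = max(7+56, 8+56, 28+36, 18+7) = 64
best[12] = max(7+63, 8+56, 28+56, 18+8) = 84
One optimal cutting: 4 + 4 + 4 → 84.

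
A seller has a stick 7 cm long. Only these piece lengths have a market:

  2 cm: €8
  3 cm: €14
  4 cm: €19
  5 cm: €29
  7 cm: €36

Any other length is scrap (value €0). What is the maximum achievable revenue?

Let f[k] be the best obtainable value from length k. For each k, try every first piece i and keep the best of price[i] + f[k−i].
f[1] = 0
f[2] = 8
f[3] = 14
f[4] = 19
f[5] = 29
f[6] = 29
f[7] = 37  (first piece 2, then f[5]=29)
One optimal cutting: 5 + 2 → €37.

37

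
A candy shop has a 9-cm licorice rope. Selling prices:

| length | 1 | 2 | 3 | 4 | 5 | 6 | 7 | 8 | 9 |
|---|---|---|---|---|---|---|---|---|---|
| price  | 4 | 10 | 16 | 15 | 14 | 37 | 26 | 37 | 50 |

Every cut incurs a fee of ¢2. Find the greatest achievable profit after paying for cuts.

Build v[k] bottom-up: v[k] = max over allowed piece i of (p[i] + v[k−i]) − 2 per cut.
v[1] = 4
v[2] = max(4+4-2, 10+0) = 10
v[3] = max(4+10-2, 10+4-2, 16+0) = 16
v[4] = max(4+16-2, 10+10-2, 16+4-2, 15+0) = 18
v[5] = max(4+18-2, 10+16-2, 16+10-2, 15+4-2, 14+0) = 24
v[6] = max(4+24-2, 10+18-2, 16+16-2, 15+10-2, 14+4-2, 37+0) = 37
v[7] = max(4+37-2, 10+24-2, 16+18-2, …, 37+4-2, 26+0) = 39
v[8] = max(4+39-2, 10+37-2, 16+24-2, …, 26+4-2, 37+0) = 45
v[9] = max(4+45-2, 10+39-2, 16+37-2, …, 37+4-2, 50+0) = 51
One optimal plan: pieces 6 + 3 (1 cut) → ¢53 − ¢2 = ¢51.

51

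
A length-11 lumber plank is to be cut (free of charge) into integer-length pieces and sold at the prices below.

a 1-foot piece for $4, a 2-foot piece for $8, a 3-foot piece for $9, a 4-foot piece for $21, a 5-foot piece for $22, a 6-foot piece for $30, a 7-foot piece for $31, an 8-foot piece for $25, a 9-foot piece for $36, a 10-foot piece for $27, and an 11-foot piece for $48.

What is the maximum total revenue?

55

Build v[k] bottom-up: v[k] = max over allowed piece i of (p[i] + v[k−i]).
v[1] = 4
v[2] = 8  (first piece 1, then v[1]=4)
v[3] = 12  (first piece 1, then v[2]=8)
v[4] = 21
v[5] = 25  (first piece 1, then v[4]=21)
v[6] = 30
v[7] = 34  (first piece 1, then v[6]=30)
v[8] = 42  (first piece 4, then v[4]=21)
v[9] = 46  (first piece 1, then v[8]=42)
v[10] = 51  (first piece 4, then v[6]=30)
v[11] = 55  (first piece 1, then v[10]=51)
One optimal cutting: 6 + 4 + 1 → $30 + $21 + $4 = $55.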